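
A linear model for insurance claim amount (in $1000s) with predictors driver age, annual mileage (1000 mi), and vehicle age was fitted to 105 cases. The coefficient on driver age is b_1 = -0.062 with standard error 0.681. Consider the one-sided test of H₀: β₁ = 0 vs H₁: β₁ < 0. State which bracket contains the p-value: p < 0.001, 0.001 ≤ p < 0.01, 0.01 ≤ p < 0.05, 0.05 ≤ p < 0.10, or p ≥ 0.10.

p ≥ 0.10

t = -0.062 / 0.681 = -0.091.
df = n − k − 1 = 105 − 3 − 1 = 101.
One-sided p = P(T_{101} < t) ≈ 0.4638.
So p ≥ 0.10.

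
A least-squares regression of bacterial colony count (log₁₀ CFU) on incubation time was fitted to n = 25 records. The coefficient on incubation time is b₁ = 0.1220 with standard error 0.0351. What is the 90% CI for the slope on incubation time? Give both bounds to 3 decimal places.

(0.062, 0.182)

df = n − 2 = 25 − 2 = 23.
t* = t_{0.05, 23} = 1.713872.
Margin = t* × SE = 1.713872 × 0.0351 = 0.06016.
CI: 0.1220 ± 0.06016 → (0.062, 0.182).
With 90% confidence, each one-unit increase in incubation time is associated with a change of between 0.062 and 0.182 log₁₀ CFU in bacterial colony count.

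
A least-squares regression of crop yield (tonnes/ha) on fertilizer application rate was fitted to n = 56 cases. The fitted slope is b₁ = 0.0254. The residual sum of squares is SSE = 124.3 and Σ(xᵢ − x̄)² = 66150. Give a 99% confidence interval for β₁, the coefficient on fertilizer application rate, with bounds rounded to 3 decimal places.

(0.010, 0.041)

MSE = SSE/(n − 2) = 124.3/54 = 2.30185.
SE(b₁) = √(MSE/Sₓₓ) = √(2.30185/66150) = 0.00589894.
df = n − 2 = 54.
t* = t_{0.005, 54} = 2.669985.
Margin = t* × SE = 2.669985 × 0.00589894 = 0.01575.
CI: 0.0254 ± 0.01575 → (0.010, 0.041).
With 99% confidence, each one-unit increase in fertilizer application rate is associated with a change of between 0.010 and 0.041 tonnes/ha in crop yield.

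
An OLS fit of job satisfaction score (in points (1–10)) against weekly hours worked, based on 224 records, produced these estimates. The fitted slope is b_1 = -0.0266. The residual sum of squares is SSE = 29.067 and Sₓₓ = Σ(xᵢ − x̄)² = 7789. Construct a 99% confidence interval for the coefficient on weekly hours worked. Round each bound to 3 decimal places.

(-0.037, -0.016)

MSE = SSE/(n − 2) = 29.067/222 = 0.130932.
SE(b_1) = √(MSE/Sₓₓ) = √(0.130932/7789) = 0.00409999.
df = n − 2 = 222.
t* = t_{0.005, 222} = 2.598156.
Margin = t* × SE = 2.598156 × 0.00409999 = 0.01065.
CI: -0.0266 ± 0.01065 → (-0.037, -0.016).
With 99% confidence, each one-unit increase in weekly hours worked is associated with a change of between -0.037 and -0.016 points (1–10) in job satisfaction score.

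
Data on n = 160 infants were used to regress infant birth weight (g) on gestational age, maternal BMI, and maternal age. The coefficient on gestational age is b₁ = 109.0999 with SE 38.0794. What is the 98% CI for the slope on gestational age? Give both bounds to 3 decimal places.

df = n − k − 1 = 160 − 3 − 1 = 156.
t* = t_{0.01, 156} = 2.350489.
Margin = t* × SE = 2.350489 × 38.0794 = 89.50521.
CI: 109.0999 ± 89.50521 → (19.595, 198.605).
With 98% confidence, each one-unit increase in gestational age is associated with a change of between 19.595 and 198.605 g in infant birth weight, holding the other predictors fixed.

(19.595, 198.605)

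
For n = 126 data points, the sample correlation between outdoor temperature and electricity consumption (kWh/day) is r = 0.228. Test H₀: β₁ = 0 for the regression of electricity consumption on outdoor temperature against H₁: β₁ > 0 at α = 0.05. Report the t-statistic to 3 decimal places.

t = 2.608

t = r·√(n − 2)/√(1 − r²) = 0.228·√124/√0.948016 = 2.608.
df = n − 2 = 124.
One-sided p ≈ 0.0051, which is < 0.05, so reject H₀.
There is evidence of a linear association between outdoor temperature and electricity consumption.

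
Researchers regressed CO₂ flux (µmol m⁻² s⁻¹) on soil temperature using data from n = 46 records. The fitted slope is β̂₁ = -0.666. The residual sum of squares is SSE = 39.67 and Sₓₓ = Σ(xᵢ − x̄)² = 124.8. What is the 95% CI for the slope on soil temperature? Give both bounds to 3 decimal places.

(-0.837, -0.495)

MSE = SSE/(n − 2) = 39.67/44 = 0.901591.
SE(β̂₁) = √(MSE/Sₓₓ) = √(0.901591/124.8) = 0.0849958.
df = n − 2 = 44.
t* = t_{0.025, 44} = 2.015368.
Margin = t* × SE = 2.015368 × 0.0849958 = 0.17130.
CI: -0.666 ± 0.17130 → (-0.837, -0.495).
With 95% confidence, each one-unit increase in soil temperature is associated with a change of between -0.837 and -0.495 µmol m⁻² s⁻¹ in CO₂ flux.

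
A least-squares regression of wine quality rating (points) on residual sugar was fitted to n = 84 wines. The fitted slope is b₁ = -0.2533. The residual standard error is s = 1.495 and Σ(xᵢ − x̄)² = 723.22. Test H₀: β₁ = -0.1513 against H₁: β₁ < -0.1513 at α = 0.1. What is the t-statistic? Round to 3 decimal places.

SE(b₁) = s/√Sₓₓ = 1.495/√723.22 = 0.0555912.
t = (-0.2533 − (-0.1513)) / 0.0555912 = -1.835.
df = n − 2 = 82.
One-sided p ≈ 0.0351, which is < 0.1, so reject H₀.
There is evidence that the true slope on residual sugar is below -0.1513 points per unit.

t = -1.835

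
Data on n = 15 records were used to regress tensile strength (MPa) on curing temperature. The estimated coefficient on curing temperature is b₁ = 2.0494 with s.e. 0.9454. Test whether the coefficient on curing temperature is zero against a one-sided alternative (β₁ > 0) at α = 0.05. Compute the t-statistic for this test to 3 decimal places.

H₀: β₁ = 0 vs H₁: β₁ > 0.
t = (b₁ − β₁⁰)/SE = 2.0494 / 0.9454 = 2.168.
df = n − 2 = 15 − 2 = 13.
One-sided p ≈ 0.0247, which is < 0.05, so reject H₀.
There is evidence that the true slope on curing temperature is positive.

t = 2.168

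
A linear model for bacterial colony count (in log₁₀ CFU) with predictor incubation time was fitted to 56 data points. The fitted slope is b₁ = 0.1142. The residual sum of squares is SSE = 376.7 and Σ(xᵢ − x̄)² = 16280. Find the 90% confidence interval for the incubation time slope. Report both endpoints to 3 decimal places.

(0.080, 0.149)

MSE = SSE/(n − 2) = 376.7/54 = 6.97593.
SE(b₁) = √(MSE/Sₓₓ) = √(6.97593/16280) = 0.0207002.
df = n − 2 = 54.
t* = t_{0.05, 54} = 1.673565.
Margin = t* × SE = 1.673565 × 0.0207002 = 0.03464.
CI: 0.1142 ± 0.03464 → (0.080, 0.149).
With 90% confidence, each one-unit increase in incubation time is associated with a change of between 0.080 and 0.149 log₁₀ CFU in bacterial colony count.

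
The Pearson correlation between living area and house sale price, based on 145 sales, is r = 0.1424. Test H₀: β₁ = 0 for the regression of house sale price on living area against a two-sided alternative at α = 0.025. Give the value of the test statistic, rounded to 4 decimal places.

t = 1.7204

t = r·√(n − 2)/√(1 − r²) = 0.1424·√143/√0.979722 = 1.7204.
df = n − 2 = 143.
Two-sided p ≈ 0.0875, which is ≥ 0.025, so fail to reject H₀.
The data do not give significant evidence of a linear association between living area and house sale price.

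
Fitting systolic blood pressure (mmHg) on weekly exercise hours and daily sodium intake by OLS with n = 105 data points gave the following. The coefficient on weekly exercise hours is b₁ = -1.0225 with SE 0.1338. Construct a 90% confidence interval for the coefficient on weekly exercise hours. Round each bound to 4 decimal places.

(-1.2446, -0.8004)

df = n − k − 1 = 105 − 2 − 1 = 102.
t* = t_{0.05, 102} = 1.65993.
Margin = t* × SE = 1.65993 × 0.1338 = 0.222099.
CI: -1.0225 ± 0.222099 → (-1.2446, -0.8004).
With 90% confidence, each one-unit increase in weekly exercise hours is associated with a change of between -1.2446 and -0.8004 mmHg in systolic blood pressure, holding the other predictors fixed.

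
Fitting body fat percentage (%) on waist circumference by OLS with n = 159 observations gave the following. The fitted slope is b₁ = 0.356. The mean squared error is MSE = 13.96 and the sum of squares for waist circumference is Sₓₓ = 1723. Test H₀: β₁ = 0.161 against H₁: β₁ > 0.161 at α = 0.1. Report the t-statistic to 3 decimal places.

SE(b₁) = √(MSE/Sₓₓ) = √(13.96/1723) = 0.0900119.
t = (0.356 − 0.161) / 0.0900119 = 2.166.
df = n − 2 = 157.
One-sided p ≈ 0.0159, which is < 0.1, so reject H₀.
There is evidence that the true slope on waist circumference exceeds 0.161 % per unit.

t = 2.166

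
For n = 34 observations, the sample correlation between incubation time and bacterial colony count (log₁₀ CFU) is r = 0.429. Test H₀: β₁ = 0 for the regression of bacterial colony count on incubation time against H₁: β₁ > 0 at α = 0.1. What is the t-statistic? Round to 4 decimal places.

t = r·√(n − 2)/√(1 − r²) = 0.429·√32/√0.815959 = 2.6866.
df = n − 2 = 32.
One-sided p ≈ 0.0057, which is < 0.1, so reject H₀.
There is evidence of a linear association between incubation time and bacterial colony count.

t = 2.6866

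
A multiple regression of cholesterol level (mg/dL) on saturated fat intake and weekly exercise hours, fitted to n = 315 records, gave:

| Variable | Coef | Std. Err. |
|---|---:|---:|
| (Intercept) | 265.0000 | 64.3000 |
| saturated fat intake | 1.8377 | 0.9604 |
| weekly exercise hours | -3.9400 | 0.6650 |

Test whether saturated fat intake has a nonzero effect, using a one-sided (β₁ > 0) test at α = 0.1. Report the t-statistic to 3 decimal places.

Read off: b = 1.8377, SE = 0.9604 for saturated fat intake.
H₀: β₁ = 0 vs H₁: β₁ > 0.
t = 1.8377 / 0.9604 = 1.913.
df = n − k − 1 = 315 − 2 − 1 = 312.
One-sided p ≈ 0.0283, which is < 0.1, so reject H₀.
There is evidence that the true slope on saturated fat intake is positive, holding the other predictors fixed.

t = 1.913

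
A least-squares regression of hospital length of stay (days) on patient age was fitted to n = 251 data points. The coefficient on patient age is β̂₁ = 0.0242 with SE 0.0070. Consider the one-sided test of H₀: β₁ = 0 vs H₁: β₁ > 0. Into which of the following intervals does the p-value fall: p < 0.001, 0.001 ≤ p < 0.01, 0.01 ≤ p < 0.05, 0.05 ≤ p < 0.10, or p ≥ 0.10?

p < 0.001

t = 0.0242 / 0.0070 = 3.457.
df = n − 2 = 251 − 2 = 249.
One-sided p = P(T_{249} > t) ≈ 0.0003.
So p < 0.001.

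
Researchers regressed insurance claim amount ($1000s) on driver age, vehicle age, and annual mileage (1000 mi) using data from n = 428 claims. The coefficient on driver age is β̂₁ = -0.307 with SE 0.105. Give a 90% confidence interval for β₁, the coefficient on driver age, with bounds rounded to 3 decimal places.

(-0.480, -0.134)

df = n − k − 1 = 428 − 3 − 1 = 424.
t* = t_{0.05, 424} = 1.648455.
Margin = t* × SE = 1.648455 × 0.105 = 0.17309.
CI: -0.307 ± 0.17309 → (-0.480, -0.134).
With 90% confidence, each one-unit increase in driver age is associated with a change of between -0.480 and -0.134 $1000s in insurance claim amount, holding the other predictors fixed.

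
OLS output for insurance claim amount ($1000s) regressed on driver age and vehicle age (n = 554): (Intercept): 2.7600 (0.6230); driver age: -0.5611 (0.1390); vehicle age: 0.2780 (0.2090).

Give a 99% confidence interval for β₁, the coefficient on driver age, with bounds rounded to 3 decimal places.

(-0.920, -0.202)

Read off: b = -0.5611, SE = 0.1390 for driver age.
df = n − k − 1 = 554 − 2 − 1 = 551.
t* = t_{0.005, 551} = 2.584781.
Margin = t* × SE = 2.584781 × 0.1390 = 0.35928.
CI: -0.5611 ± 0.35928 → (-0.920, -0.202).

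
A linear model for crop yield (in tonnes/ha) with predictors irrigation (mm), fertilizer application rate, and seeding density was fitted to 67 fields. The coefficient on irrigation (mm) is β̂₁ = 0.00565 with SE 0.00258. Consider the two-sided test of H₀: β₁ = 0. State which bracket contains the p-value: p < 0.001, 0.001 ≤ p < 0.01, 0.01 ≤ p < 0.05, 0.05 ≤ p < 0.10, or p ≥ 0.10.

0.01 ≤ p < 0.05

t = 0.00565 / 0.00258 = 2.190.
df = n − k − 1 = 67 − 3 − 1 = 63.
Two-sided p = 2·P(T_{63} > |t|) ≈ 0.0322.
So 0.01 ≤ p < 0.05.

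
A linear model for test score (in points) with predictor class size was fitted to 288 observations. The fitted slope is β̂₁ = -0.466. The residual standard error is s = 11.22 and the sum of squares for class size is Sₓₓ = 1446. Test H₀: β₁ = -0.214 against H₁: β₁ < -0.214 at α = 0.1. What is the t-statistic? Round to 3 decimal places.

SE(β̂₁) = s/√Sₓₓ = 11.22/√1446 = 0.295059.
t = (-0.466 − (-0.214)) / 0.295059 = -0.854.
df = n − 2 = 286.
One-sided p ≈ 0.1969, which is ≥ 0.1, so fail to reject H₀.
The data do not give significant evidence that the true slope on class size is below -0.214 points per unit.

t = -0.854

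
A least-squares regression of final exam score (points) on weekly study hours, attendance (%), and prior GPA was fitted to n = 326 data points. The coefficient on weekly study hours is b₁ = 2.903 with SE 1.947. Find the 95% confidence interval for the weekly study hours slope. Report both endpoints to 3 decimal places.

(-0.927, 6.733)

df = n − k − 1 = 326 − 3 − 1 = 322.
t* = t_{0.025, 322} = 1.967359.
Margin = t* × SE = 1.967359 × 1.947 = 3.83045.
CI: 2.903 ± 3.83045 → (-0.927, 6.733).
With 95% confidence, each one-unit increase in weekly study hours is associated with a change of between -0.927 and 6.733 points in final exam score, holding the other predictors fixed.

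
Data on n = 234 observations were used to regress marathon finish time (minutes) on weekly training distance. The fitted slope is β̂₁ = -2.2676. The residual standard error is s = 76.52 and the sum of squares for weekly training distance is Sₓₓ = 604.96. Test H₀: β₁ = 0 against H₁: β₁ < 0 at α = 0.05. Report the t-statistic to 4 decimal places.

SE(β̂₁) = s/√Sₓₓ = 76.52/√604.96 = 3.11108.
t = -2.2676 / 3.11108 = -0.7289.
df = n − 2 = 232.
One-sided p ≈ 0.2334, which is ≥ 0.05, so fail to reject H₀.
The data do not give significant evidence that the true slope on weekly training distance is negative.

t = -0.7289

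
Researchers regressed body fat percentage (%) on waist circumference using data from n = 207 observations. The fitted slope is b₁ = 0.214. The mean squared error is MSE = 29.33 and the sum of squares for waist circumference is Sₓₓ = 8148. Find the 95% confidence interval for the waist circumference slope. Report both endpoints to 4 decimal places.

(0.0957, 0.3323)

SE(b₁) = √(MSE/Sₓₓ) = √(29.33/8148) = 0.0599971.
df = n − 2 = 205.
t* = t_{0.025, 205} = 1.971603.
Margin = t* × SE = 1.971603 × 0.0599971 = 0.118291.
CI: 0.214 ± 0.118291 → (0.0957, 0.3323).
With 95% confidence, each one-unit increase in waist circumference is associated with a change of between 0.0957 and 0.3323 % in body fat percentage.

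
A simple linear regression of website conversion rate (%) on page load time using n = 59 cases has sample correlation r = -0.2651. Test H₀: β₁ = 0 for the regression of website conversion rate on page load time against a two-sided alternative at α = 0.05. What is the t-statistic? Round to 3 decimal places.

t = r·√(n − 2)/√(1 − r²) = -0.2651·√57/√0.929722 = -2.076.
df = n − 2 = 57.
Two-sided p ≈ 0.0424, which is < 0.05, so reject H₀.
There is evidence of a linear association between page load time and website conversion rate.

t = -2.076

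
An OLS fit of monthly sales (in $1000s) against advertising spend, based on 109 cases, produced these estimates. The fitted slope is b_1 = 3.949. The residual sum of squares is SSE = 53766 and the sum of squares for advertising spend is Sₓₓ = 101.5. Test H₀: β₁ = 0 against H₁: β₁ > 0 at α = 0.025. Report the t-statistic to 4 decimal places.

t = 1.7748

MSE = SSE/(n − 2) = 53766/107 = 502.486.
SE(b_1) = √(MSE/Sₓₓ) = √(502.486/101.5) = 2.22499.
t = 3.949 / 2.22499 = 1.7748.
df = n − 2 = 107.
One-sided p ≈ 0.0394, which is ≥ 0.025, so fail to reject H₀.
The data do not give significant evidence that the true slope on advertising spend is positive.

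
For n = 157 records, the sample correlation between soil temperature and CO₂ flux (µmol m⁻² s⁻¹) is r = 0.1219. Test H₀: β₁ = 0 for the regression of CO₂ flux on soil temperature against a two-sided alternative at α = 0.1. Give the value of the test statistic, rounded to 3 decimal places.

t = 1.529

t = r·√(n − 2)/√(1 − r²) = 0.1219·√155/√0.98514 = 1.529.
df = n − 2 = 155.
Two-sided p ≈ 0.1283, which is ≥ 0.1, so fail to reject H₀.
The data do not give significant evidence of a linear association between soil temperature and CO₂ flux.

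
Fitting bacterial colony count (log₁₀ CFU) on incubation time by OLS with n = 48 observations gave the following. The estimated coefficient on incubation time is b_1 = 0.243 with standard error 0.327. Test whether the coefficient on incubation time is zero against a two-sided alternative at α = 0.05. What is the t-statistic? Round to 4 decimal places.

H₀: β₁ = 0 vs H₁: β₁ ≠ 0.
t = (b_1 − β₁⁰)/SE = 0.243 / 0.327 = 0.7431.
df = n − 2 = 48 − 2 = 46.
Two-sided p ≈ 0.4612, which is ≥ 0.05, so fail to reject H₀.
The data do not give significant evidence of an association between incubation time and bacterial colony count.

t = 0.7431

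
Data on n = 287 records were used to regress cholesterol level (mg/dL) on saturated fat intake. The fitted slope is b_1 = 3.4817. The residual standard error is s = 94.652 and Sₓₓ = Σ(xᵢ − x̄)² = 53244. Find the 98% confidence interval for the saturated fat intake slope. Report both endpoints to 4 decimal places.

(2.5220, 4.4414)

SE(b_1) = s/√Sₓₓ = 94.652/√53244 = 0.410199.
df = n − 2 = 285.
t* = t_{0.01, 285} = 2.339503.
Margin = t* × SE = 2.339503 × 0.410199 = 0.959662.
CI: 3.4817 ± 0.959662 → (2.5220, 4.4414).
With 98% confidence, each one-unit increase in saturated fat intake is associated with a change of between 2.5220 and 4.4414 mg/dL in cholesterol level.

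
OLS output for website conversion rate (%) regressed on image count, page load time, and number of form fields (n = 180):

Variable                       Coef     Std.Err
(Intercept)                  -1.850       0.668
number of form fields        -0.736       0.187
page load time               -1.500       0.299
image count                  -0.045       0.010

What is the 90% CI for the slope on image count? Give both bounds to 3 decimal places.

Read off: b = -0.045, SE = 0.010 for image count.
df = n − k − 1 = 180 − 3 − 1 = 176.
t* = t_{0.05, 176} = 1.653557.
Margin = t* × SE = 1.653557 × 0.010 = 0.01654.
CI: -0.045 ± 0.01654 → (-0.062, -0.028).

(-0.062, -0.028)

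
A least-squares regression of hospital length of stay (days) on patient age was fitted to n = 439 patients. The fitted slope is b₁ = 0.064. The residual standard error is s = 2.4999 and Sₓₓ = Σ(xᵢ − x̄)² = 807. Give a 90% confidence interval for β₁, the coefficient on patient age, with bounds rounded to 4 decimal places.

SE(b₁) = s/√Sₓₓ = 2.4999/√807 = 0.0880006.
df = n − 2 = 437.
t* = t_{0.05, 437} = 1.648348.
Margin = t* × SE = 1.648348 × 0.0880006 = 0.145056.
CI: 0.064 ± 0.145056 → (-0.0811, 0.2091).
With 90% confidence, each one-unit increase in patient age is associated with a change of between -0.0811 and 0.2091 days in hospital length of stay.

(-0.0811, 0.2091)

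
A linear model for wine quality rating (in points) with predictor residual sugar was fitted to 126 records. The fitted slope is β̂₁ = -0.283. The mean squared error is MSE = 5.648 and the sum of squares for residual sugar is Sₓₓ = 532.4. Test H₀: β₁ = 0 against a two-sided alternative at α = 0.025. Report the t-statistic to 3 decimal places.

t = -2.748

SE(β̂₁) = √(MSE/Sₓₓ) = √(5.648/532.4) = 0.102998.
t = -0.283 / 0.102998 = -2.748.
df = n − 2 = 124.
Two-sided p ≈ 0.0069, which is < 0.025, so reject H₀.
There is evidence that residual sugar is associated with wine quality rating.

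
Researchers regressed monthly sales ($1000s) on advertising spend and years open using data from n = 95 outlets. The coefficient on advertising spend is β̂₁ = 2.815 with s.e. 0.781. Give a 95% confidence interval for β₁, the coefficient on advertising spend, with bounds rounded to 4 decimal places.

(1.2639, 4.3661)

df = n − k − 1 = 95 − 2 − 1 = 92.
t* = t_{0.025, 92} = 1.986086.
Margin = t* × SE = 1.986086 × 0.781 = 1.551133.
CI: 2.815 ± 1.551133 → (1.2639, 4.3661).
With 95% confidence, each one-unit increase in advertising spend is associated with a change of between 1.2639 and 4.3661 $1000s in monthly sales, holding the other predictors fixed.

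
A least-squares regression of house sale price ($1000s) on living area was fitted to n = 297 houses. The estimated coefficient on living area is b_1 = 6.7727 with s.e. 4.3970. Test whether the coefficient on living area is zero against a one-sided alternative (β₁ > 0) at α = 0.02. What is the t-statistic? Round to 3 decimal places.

t = 1.540

H₀: β₁ = 0 vs H₁: β₁ > 0.
t = (b_1 − β₁⁰)/SE = 6.7727 / 4.3970 = 1.540.
df = n − 2 = 297 − 2 = 295.
One-sided p ≈ 0.0623, which is ≥ 0.02, so fail to reject H₀.
The data do not give significant evidence that the true slope on living area is positive.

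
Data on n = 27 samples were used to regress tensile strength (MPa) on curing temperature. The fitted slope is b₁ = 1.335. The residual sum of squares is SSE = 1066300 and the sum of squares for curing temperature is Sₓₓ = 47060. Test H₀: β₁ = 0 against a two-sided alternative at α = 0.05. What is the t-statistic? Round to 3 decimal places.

t = 1.402

MSE = SSE/(n − 2) = 1066300/25 = 42652.
SE(b₁) = √(MSE/Sₓₓ) = √(42652/47060) = 0.952015.
t = 1.335 / 0.952015 = 1.402.
df = n − 2 = 25.
Two-sided p ≈ 0.1731, which is ≥ 0.05, so fail to reject H₀.
The data do not give significant evidence of an association between curing temperature and tensile strength.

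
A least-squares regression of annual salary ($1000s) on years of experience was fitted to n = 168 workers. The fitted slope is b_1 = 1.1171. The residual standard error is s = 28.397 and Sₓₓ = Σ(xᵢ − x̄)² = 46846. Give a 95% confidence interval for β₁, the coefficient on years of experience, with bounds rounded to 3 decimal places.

(0.858, 1.376)

SE(b_1) = s/√Sₓₓ = 28.397/√46846 = 0.131201.
df = n − 2 = 166.
t* = t_{0.025, 166} = 1.974358.
Margin = t* × SE = 1.974358 × 0.131201 = 0.25904.
CI: 1.1171 ± 0.25904 → (0.858, 1.376).
With 95% confidence, each one-unit increase in years of experience is associated with a change of between 0.858 and 1.376 $1000s in annual salary.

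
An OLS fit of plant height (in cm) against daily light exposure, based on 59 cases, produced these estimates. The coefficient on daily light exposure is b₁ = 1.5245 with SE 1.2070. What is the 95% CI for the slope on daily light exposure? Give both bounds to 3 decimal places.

df = n − 2 = 59 − 2 = 57.
t* = t_{0.025, 57} = 2.002465.
Margin = t* × SE = 2.002465 × 1.2070 = 2.41698.
CI: 1.5245 ± 2.41698 → (-0.892, 3.941).
With 95% confidence, each one-unit increase in daily light exposure is associated with a change of between -0.892 and 3.941 cm in plant height.

(-0.892, 3.941)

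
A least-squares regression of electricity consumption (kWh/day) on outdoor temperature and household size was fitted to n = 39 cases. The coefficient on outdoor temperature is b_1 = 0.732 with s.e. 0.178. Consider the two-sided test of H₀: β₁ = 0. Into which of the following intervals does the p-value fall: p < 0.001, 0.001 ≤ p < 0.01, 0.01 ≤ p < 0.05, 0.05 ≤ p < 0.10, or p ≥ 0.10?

t = 0.732 / 0.178 = 4.112.
df = n − k − 1 = 39 − 2 − 1 = 36.
Two-sided p = 2·P(T_{36} > |t|) ≈ 0.0002.
So p < 0.001.

p < 0.001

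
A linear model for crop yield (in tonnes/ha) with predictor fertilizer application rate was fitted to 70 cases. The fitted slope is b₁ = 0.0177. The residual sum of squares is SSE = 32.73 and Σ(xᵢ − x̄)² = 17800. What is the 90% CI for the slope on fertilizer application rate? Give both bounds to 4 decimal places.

(0.0090, 0.0264)

MSE = SSE/(n − 2) = 32.73/68 = 0.481324.
SE(b₁) = √(MSE/Sₓₓ) = √(0.481324/17800) = 0.00520006.
df = n − 2 = 68.
t* = t_{0.05, 68} = 1.667572.
Margin = t* × SE = 1.667572 × 0.00520006 = 0.008671.
CI: 0.0177 ± 0.008671 → (0.0090, 0.0264).
With 90% confidence, each one-unit increase in fertilizer application rate is associated with a change of between 0.0090 and 0.0264 tonnes/ha in crop yield.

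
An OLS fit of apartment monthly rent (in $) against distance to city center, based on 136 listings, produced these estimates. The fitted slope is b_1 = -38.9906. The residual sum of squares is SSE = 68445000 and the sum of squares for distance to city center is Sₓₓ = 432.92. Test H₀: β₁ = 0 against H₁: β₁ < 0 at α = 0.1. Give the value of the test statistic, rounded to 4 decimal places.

MSE = SSE/(n − 2) = 68445000/134 = 510784.
SE(b_1) = √(MSE/Sₓₓ) = √(510784/432.92) = 34.349.
t = -38.9906 / 34.349 = -1.1351.
df = n − 2 = 134.
One-sided p ≈ 0.1292, which is ≥ 0.1, so fail to reject H₀.
The data do not give significant evidence that the true slope on distance to city center is negative.

t = -1.1351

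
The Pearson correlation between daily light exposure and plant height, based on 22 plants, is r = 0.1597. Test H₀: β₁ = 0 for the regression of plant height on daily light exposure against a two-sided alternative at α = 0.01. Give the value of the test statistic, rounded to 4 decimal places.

t = 0.7235

t = r·√(n − 2)/√(1 − r²) = 0.1597·√20/√0.974496 = 0.7235.
df = n − 2 = 20.
Two-sided p ≈ 0.4778, which is ≥ 0.01, so fail to reject H₀.
The data do not give significant evidence of a linear association between daily light exposure and plant height.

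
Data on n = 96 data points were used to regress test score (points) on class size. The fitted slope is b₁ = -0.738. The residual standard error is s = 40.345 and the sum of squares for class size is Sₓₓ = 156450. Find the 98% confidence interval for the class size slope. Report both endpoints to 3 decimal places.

(-0.979, -0.497)

SE(b₁) = s/√Sₓₓ = 40.345/√156450 = 0.102.
df = n − 2 = 94.
t* = t_{0.01, 94} = 2.366674.
Margin = t* × SE = 2.366674 × 0.102 = 0.24140.
CI: -0.738 ± 0.24140 → (-0.979, -0.497).
With 98% confidence, each one-unit increase in class size is associated with a change of between -0.979 and -0.497 points in test score.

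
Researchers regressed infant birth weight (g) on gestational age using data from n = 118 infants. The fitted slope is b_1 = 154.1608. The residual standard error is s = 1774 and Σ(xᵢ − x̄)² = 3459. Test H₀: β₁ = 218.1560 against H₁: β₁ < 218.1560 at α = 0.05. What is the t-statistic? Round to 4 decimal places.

t = -2.1216

SE(b_1) = s/√Sₓₓ = 1774/√3459 = 30.1633.
t = (154.1608 − 218.1560) / 30.1633 = -2.1216.
df = n − 2 = 116.
One-sided p ≈ 0.0180, which is < 0.05, so reject H₀.
There is evidence that the true slope on gestational age is below 218.1560 g per unit.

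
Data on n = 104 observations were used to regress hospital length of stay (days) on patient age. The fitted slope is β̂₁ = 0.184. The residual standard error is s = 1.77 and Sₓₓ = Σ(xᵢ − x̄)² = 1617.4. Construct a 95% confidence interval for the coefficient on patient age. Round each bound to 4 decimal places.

(0.0967, 0.2713)

SE(β̂₁) = s/√Sₓₓ = 1.77/√1617.4 = 0.0440113.
df = n − 2 = 102.
t* = t_{0.025, 102} = 1.983495.
Margin = t* × SE = 1.983495 × 0.0440113 = 0.087296.
CI: 0.184 ± 0.087296 → (0.0967, 0.2713).
With 95% confidence, each one-unit increase in patient age is associated with a change of between 0.0967 and 0.2713 days in hospital length of stay.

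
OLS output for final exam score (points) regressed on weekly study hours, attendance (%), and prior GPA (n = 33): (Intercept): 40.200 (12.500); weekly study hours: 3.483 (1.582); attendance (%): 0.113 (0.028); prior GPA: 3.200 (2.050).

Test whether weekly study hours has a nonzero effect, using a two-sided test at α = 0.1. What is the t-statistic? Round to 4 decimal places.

t = 2.2016

Read off: b = 3.483, SE = 1.582 for weekly study hours.
H₀: β₁ = 0 vs H₁: β₁ ≠ 0.
t = 3.483 / 1.582 = 2.2016.
df = n − k − 1 = 33 − 3 − 1 = 29.
Two-sided p ≈ 0.0358, which is < 0.1, so reject H₀.
There is evidence that weekly study hours is associated with final exam score, holding the other predictors fixed.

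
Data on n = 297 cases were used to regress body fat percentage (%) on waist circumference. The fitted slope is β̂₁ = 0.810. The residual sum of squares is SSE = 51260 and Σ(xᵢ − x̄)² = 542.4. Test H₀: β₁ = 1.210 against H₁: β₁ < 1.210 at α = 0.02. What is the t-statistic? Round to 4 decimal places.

MSE = SSE/(n − 2) = 51260/295 = 173.763.
SE(β̂₁) = √(MSE/Sₓₓ) = √(173.763/542.4) = 0.566003.
t = (0.810 − 1.210) / 0.566003 = -0.7067.
df = n − 2 = 295.
One-sided p ≈ 0.2402, which is ≥ 0.02, so fail to reject H₀.
The data do not give significant evidence that the true slope on waist circumference is below 1.210 % per unit.

t = -0.7067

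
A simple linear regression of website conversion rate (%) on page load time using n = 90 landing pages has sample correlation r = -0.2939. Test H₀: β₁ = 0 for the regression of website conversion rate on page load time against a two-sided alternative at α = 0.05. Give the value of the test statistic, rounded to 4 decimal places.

t = -2.8844

t = r·√(n − 2)/√(1 − r²) = -0.2939·√88/√0.913623 = -2.8844.
df = n − 2 = 88.
Two-sided p ≈ 0.0049, which is < 0.05, so reject H₀.
There is evidence of a linear association between page load time and website conversion rate.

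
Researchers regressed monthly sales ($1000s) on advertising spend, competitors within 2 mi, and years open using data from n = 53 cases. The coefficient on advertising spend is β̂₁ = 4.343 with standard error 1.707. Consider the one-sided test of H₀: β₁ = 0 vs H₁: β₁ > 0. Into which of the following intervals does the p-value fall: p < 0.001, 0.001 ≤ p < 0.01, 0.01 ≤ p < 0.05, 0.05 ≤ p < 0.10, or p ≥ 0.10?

0.001 ≤ p < 0.01

t = 4.343 / 1.707 = 2.544.
df = n − k − 1 = 53 − 3 − 1 = 49.
One-sided p = P(T_{49} > t) ≈ 0.0071.
So 0.001 ≤ p < 0.01.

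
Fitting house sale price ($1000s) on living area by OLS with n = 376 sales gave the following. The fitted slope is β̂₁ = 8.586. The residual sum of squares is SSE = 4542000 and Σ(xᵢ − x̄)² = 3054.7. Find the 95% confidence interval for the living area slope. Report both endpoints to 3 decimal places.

(4.665, 12.507)

MSE = SSE/(n − 2) = 4542000/374 = 12144.4.
SE(β̂₁) = √(MSE/Sₓₓ) = √(12144.4/3054.7) = 1.9939.
df = n − 2 = 374.
t* = t_{0.025, 374} = 1.966327.
Margin = t* × SE = 1.966327 × 1.9939 = 3.92066.
CI: 8.586 ± 3.92066 → (4.665, 12.507).
With 95% confidence, each one-unit increase in living area is associated with a change of between 4.665 and 12.507 $1000s in house sale price.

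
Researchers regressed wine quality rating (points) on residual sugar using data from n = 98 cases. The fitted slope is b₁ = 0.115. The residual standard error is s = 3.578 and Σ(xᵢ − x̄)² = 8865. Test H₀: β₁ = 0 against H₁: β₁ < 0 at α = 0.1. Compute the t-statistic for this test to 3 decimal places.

t = 3.026

SE(b₁) = s/√Sₓₓ = 3.578/√8865 = 0.0380015.
t = 0.115 / 0.0380015 = 3.026.
df = n − 2 = 96.
One-sided p ≈ 0.9984, which is ≥ 0.1, so fail to reject H₀.
The data do not give significant evidence that the true slope on residual sugar is negative.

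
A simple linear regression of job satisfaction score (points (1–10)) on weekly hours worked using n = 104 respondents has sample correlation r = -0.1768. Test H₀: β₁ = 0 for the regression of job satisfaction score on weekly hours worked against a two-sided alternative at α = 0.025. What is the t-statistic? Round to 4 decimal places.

t = r·√(n − 2)/√(1 − r²) = -0.1768·√102/√0.968742 = -1.8142.
df = n − 2 = 102.
Two-sided p ≈ 0.0726, which is ≥ 0.025, so fail to reject H₀.
The data do not give significant evidence of a linear association between weekly hours worked and job satisfaction score.

t = -1.8142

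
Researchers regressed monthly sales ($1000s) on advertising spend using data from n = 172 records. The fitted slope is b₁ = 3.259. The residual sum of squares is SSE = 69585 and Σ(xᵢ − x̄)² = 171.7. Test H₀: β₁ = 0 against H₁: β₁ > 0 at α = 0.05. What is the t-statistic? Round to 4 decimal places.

MSE = SSE/(n − 2) = 69585/170 = 409.324.
SE(b₁) = √(MSE/Sₓₓ) = √(409.324/171.7) = 1.544.
t = 3.259 / 1.544 = 2.1107.
df = n − 2 = 170.
One-sided p ≈ 0.0181, which is < 0.05, so reject H₀.
There is evidence that the true slope on advertising spend is positive.

t = 2.1107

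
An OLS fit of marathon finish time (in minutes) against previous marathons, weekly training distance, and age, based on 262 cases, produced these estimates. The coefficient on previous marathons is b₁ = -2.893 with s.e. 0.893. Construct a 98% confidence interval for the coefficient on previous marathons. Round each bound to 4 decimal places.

(-4.9834, -0.8026)

df = n − k − 1 = 262 − 3 − 1 = 258.
t* = t_{0.01, 258} = 2.340888.
Margin = t* × SE = 2.340888 × 0.893 = 2.090413.
CI: -2.893 ± 2.090413 → (-4.9834, -0.8026).
With 98% confidence, each one-unit increase in previous marathons is associated with a change of between -4.9834 and -0.8026 minutes in marathon finish time, holding the other predictors fixed.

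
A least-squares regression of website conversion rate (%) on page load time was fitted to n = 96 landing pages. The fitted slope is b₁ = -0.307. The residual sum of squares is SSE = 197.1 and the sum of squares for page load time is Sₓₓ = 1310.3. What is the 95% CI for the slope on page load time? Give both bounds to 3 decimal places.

(-0.386, -0.228)

MSE = SSE/(n − 2) = 197.1/94 = 2.09681.
SE(b₁) = √(MSE/Sₓₓ) = √(2.09681/1310.3) = 0.0400031.
df = n − 2 = 94.
t* = t_{0.025, 94} = 1.985523.
Margin = t* × SE = 1.985523 × 0.0400031 = 0.07943.
CI: -0.307 ± 0.07943 → (-0.386, -0.228).
With 95% confidence, each one-unit increase in page load time is associated with a change of between -0.386 and -0.228 % in website conversion rate.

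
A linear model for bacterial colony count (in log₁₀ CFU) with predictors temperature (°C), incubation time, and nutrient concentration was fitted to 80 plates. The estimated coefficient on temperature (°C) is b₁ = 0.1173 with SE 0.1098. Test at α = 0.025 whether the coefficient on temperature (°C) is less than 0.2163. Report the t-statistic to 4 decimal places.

t = -0.9016

H₀: β₁ = 0.2163 vs H₁: β₁ < 0.2163.
t = (b₁ − β₁⁰)/SE = (0.1173 − 0.2163) / 0.1098 = -0.9016.
df = n − k − 1 = 80 − 3 − 1 = 76.
One-sided p ≈ 0.1850, which is ≥ 0.025, so fail to reject H₀.
The data do not give significant evidence that the true slope on temperature (°C) is below 0.2163 log₁₀ CFU per unit, holding the other predictors fixed.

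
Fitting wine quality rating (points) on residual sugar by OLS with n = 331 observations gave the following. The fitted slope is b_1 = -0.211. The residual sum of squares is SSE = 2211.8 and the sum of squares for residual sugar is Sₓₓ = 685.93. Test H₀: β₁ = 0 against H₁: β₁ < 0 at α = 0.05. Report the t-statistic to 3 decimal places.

MSE = SSE/(n − 2) = 2211.8/329 = 6.7228.
SE(b_1) = √(MSE/Sₓₓ) = √(6.7228/685.93) = 0.099.
t = -0.211 / 0.099 = -2.131.
df = n − 2 = 329.
One-sided p ≈ 0.0169, which is < 0.05, so reject H₀.
There is evidence that the true slope on residual sugar is negative.

t = -2.131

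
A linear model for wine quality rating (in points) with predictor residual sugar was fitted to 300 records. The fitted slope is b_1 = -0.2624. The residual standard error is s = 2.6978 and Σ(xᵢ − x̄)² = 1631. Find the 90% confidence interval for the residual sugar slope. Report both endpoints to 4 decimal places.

SE(b_1) = s/√Sₓₓ = 2.6978/√1631 = 0.066801.
df = n − 2 = 298.
t* = t_{0.05, 298} = 1.649983.
Margin = t* × SE = 1.649983 × 0.066801 = 0.110220.
CI: -0.2624 ± 0.110220 → (-0.3726, -0.1522).
With 90% confidence, each one-unit increase in residual sugar is associated with a change of between -0.3726 and -0.1522 points in wine quality rating.

(-0.3726, -0.1522)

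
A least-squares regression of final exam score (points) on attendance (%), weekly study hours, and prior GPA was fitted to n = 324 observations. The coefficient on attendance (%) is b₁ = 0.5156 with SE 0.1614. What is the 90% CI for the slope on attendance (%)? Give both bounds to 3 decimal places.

df = n − k − 1 = 324 − 3 − 1 = 320.
t* = t_{0.05, 320} = 1.649629.
Margin = t* × SE = 1.649629 × 0.1614 = 0.26625.
CI: 0.5156 ± 0.26625 → (0.249, 0.782).
With 90% confidence, each one-unit increase in attendance (%) is associated with a change of between 0.249 and 0.782 points in final exam score, holding the other predictors fixed.

(0.249, 0.782)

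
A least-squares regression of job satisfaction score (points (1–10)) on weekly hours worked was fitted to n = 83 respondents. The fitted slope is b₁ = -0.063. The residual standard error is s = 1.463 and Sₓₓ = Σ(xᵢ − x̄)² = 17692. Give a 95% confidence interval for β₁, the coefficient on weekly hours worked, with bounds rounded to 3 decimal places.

(-0.085, -0.041)

SE(b₁) = s/√Sₓₓ = 1.463/√17692 = 0.0109991.
df = n − 2 = 81.
t* = t_{0.025, 81} = 1.989686.
Margin = t* × SE = 1.989686 × 0.0109991 = 0.02188.
CI: -0.063 ± 0.02188 → (-0.085, -0.041).
With 95% confidence, each one-unit increase in weekly hours worked is associated with a change of between -0.085 and -0.041 points (1–10) in job satisfaction score.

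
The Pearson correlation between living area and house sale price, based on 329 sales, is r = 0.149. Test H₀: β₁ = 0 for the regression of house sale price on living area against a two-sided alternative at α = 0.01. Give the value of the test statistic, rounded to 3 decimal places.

t = 2.725

t = r·√(n − 2)/√(1 − r²) = 0.149·√327/√0.977799 = 2.725.
df = n − 2 = 327.
Two-sided p ≈ 0.0068, which is < 0.01, so reject H₀.
There is evidence of a linear association between living area and house sale price.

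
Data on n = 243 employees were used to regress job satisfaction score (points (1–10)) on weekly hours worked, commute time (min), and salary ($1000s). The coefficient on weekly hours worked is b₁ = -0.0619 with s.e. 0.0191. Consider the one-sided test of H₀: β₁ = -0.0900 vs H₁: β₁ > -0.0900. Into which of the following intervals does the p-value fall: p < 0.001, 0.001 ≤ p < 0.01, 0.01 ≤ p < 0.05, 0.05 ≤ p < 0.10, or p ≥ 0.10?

0.05 ≤ p < 0.10

t = (-0.0619 − (-0.0900)) / 0.0191 = 1.471.
df = n − k − 1 = 243 − 3 − 1 = 239.
One-sided p = P(T_{239} > t) ≈ 0.0713.
So 0.05 ≤ p < 0.10.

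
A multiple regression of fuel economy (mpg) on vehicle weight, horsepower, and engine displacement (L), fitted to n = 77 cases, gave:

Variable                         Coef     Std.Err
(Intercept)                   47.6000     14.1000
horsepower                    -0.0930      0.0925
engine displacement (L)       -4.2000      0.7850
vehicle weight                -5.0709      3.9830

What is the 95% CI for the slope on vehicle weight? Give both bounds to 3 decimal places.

(-13.009, 2.867)

Read off: b = -5.0709, SE = 3.9830 for vehicle weight.
df = n − k − 1 = 77 − 3 − 1 = 73.
t* = t_{0.025, 73} = 1.992997.
Margin = t* × SE = 1.992997 × 3.9830 = 7.93811.
CI: -5.0709 ± 7.93811 → (-13.009, 2.867).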